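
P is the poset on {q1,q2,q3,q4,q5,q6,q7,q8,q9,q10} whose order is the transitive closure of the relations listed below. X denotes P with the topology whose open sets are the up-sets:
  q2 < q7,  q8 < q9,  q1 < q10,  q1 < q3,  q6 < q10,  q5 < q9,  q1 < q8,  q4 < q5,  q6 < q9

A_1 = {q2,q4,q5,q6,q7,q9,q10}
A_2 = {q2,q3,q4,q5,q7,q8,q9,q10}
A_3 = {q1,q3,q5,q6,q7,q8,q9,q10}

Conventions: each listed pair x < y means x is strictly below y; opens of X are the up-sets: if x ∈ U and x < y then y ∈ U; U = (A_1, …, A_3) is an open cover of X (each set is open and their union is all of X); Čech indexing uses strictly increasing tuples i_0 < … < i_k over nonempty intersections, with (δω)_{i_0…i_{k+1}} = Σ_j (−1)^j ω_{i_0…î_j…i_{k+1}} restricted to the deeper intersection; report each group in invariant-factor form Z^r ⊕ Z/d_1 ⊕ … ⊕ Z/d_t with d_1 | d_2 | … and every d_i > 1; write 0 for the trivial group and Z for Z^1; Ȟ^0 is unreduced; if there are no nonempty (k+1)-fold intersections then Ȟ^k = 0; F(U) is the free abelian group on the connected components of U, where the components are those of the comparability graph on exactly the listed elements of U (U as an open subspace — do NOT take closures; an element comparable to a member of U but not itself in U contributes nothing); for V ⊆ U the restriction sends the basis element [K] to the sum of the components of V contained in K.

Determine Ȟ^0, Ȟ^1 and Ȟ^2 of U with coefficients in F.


nerve simplices:
  A12={q2,q4,q5,q7,q9,q10} A13={q5,q6,q7,q9,q10} A23={q3,q5,q7,q8,q9,q10}
  A123={q5,q7,q9,q10}
components per intersection:
  A1: {q2,q7} {q4,q5,q6,q9,q10}
  A2: {q2,q7} {q3} {q4,q5,q8,q9} {q10}
  A3: {q1,q3,q5,q6,q8,q9,q10} {q7}
  A12: {q2,q7} {q4,q5,q9} {q10}
  A13: {q5,q6,q9,q10} {q7}
  A23: {q3} {q5,q8,q9} {q7} {q10}
  A123: {q5,q9} {q7} {q10}
C dims 8,9,3; δ0: rk 6, SNF 1^6; δ1: rk 3, SNF 1^3
degree 0: 8−6−0 = 2 → Ȟ^0 ≅ Z^2
degree 1: 9−3−6 = 0 → Ȟ^1 ≅ 0
degree 2: 3−0−3 = 0 → Ȟ^2 ≅ 0

Ȟ^0 = Z^2; Ȟ^1 = 0; Ȟ^2 = 0


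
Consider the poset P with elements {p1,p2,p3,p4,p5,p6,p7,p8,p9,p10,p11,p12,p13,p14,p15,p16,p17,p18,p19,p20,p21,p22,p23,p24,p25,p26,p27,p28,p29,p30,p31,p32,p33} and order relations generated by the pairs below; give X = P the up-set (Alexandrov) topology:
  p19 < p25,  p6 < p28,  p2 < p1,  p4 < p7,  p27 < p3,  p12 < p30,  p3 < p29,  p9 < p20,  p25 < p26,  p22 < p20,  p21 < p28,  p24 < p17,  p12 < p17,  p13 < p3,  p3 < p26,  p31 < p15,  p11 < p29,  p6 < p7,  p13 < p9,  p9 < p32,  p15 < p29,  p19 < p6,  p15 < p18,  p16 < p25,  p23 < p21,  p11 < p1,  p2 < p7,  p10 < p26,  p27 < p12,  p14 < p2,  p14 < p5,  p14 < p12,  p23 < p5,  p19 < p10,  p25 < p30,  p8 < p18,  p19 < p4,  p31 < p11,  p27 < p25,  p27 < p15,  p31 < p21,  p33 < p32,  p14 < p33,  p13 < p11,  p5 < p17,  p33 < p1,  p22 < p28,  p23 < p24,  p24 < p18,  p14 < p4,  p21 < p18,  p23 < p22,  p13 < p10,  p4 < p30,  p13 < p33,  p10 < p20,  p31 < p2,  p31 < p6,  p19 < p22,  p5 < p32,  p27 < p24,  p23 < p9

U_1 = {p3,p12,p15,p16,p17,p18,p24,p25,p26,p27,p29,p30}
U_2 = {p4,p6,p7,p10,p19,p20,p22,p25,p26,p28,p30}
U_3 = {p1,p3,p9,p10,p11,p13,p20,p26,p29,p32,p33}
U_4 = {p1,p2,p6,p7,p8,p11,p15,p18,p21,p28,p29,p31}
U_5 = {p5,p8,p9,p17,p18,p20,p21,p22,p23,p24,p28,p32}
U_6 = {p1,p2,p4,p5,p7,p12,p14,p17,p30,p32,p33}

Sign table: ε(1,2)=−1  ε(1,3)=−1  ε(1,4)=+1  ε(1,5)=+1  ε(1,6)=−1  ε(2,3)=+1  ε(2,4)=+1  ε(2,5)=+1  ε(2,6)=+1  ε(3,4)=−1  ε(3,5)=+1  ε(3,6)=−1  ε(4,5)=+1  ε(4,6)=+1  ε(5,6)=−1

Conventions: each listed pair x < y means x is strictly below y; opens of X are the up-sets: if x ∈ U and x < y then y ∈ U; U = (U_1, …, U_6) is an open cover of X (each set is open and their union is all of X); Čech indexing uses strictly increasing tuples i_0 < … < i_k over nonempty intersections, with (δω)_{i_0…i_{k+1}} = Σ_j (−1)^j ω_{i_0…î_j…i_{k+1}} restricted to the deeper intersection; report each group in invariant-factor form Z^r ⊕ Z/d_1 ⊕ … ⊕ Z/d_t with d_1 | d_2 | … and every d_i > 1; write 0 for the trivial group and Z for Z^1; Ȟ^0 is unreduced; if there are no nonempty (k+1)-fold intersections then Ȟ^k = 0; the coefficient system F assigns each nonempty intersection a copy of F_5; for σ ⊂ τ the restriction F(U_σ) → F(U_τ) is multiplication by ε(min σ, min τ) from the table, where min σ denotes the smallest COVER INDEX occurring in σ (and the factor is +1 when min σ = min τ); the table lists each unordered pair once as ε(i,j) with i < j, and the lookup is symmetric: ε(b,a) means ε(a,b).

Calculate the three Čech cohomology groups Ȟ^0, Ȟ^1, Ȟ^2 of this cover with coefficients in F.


intersection data:
  U12={p25,p26,p30} U13={p3,p26,p29} U14={p15,p18,p29} U15={p17,p18,p24} U16={p12,p17,p30} U23={p10,p20,p26} U24={p6,p7,p28} U25={p20,p22,p28} U26={p4,p7,p30} U34={p1,p11,p29} U35={p9,p20,p32} U36={p1,p32,p33} U45={p8,p18,p21,p28} U46={p1,p2,p7} U56={p5,p17,p32}
  U123={p26} U126={p30} U134={p29} U145={p18} U156={p17} U235={p20} U245={p28} U246={p7} U346={p1} U356={p32}
C dims 6,15,10; δ0: rk_F5 6; δ1: rk_F5 9
Ȟ^0 = (6 − 6) − 0 = 0, so Ȟ^0 ≅ 0
Ȟ^1 = (15 − 9) − 6 = 0, so Ȟ^1 ≅ 0
Ȟ^2 = (10 − 0) − 9 = 1, so Ȟ^2 ≅ Z/5

Ȟ^0 = 0,  Ȟ^1 = 0,  Ȟ^2 = Z/5


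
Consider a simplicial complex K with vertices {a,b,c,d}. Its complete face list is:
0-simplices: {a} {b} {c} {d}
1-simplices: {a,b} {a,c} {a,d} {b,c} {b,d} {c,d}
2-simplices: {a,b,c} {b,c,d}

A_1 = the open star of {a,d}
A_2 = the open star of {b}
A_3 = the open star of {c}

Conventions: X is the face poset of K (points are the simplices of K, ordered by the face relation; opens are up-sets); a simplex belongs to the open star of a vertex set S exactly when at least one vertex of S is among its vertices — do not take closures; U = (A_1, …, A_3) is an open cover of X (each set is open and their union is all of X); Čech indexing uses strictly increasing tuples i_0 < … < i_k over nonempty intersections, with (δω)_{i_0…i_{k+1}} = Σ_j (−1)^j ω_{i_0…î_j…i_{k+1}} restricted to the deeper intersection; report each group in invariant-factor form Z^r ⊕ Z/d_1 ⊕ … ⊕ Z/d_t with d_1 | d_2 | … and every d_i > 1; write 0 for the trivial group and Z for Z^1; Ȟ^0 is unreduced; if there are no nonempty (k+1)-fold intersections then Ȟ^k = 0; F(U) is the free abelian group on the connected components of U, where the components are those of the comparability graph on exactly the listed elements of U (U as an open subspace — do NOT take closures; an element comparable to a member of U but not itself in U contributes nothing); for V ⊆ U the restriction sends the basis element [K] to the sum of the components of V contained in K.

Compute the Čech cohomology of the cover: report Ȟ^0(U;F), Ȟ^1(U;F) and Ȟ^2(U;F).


nonempty intersections:
  A1={{a},{d},{a,b},{a,c},{a,d},{b,d},{c,d},{a,b,c},{b,c,d}} A2={{b},{a,b},{b,c},{b,d},{a,b,c},{b,c,d}} A3={{c},{a,c},{b,c},{c,d},{a,b,c},{b,c,d}}
  A12={{a,b},{b,d},{a,b,c},{b,c,d}} A13={{a,c},{c,d},{a,b,c},{b,c,d}} A23={{b,c},{a,b,c},{b,c,d}}
  A123={{a,b,c},{b,c,d}}
components per intersection:
  A1: {{a},{d},{a,b},{a,c},{a,d},{b,d},{c,d},{a,b,c},{b,c,d}}
  A2: {{b},{a,b},{b,c},{b,d},{a,b,c},{b,c,d}}
  A3: {{c},{a,c},{b,c},{c,d},{a,b,c},{b,c,d}}
  A12: {{a,b},{a,b,c}} {{b,d},{b,c,d}}
  A13: {{a,c},{a,b,c}} {{c,d},{b,c,d}}
  A23: {{b,c},{a,b,c},{b,c,d}}
  A123: {{a,b,c}} {{b,c,d}}
C dims 3,5,2; δ0: rk 2, SNF 1^2; δ1: rk 2, SNF 1^2
Ȟ^0: (3−2)−0=1 ⇒ Z
Ȟ^1: (5−2)−2=1 ⇒ Z
Ȟ^2: (2−0)−2=0 ⇒ 0

Ȟ^0 = Z, Ȟ^1 = Z, Ȟ^2 = 0


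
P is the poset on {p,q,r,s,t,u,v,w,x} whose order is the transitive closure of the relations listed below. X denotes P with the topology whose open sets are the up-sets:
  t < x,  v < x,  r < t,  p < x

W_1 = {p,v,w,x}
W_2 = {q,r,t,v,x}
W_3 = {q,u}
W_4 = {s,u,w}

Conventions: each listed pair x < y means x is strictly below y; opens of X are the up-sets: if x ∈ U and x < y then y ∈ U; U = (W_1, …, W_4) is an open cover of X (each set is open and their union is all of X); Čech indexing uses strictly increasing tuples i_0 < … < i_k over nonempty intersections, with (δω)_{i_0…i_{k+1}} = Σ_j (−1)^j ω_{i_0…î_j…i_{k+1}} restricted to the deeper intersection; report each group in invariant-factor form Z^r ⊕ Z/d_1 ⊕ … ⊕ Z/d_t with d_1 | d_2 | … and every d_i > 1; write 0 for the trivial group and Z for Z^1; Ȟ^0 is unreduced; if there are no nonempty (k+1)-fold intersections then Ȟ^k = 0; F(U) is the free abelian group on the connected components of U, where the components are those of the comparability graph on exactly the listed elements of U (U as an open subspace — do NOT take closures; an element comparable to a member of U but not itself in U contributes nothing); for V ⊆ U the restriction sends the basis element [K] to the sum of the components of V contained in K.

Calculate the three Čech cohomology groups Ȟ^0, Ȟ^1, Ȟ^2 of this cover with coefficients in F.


cover nerve:
  W12={v,x} W14={w} W23={q} W34={u}
components per intersection:
  W1: {p,v,x} {w}
  W2: {q} {r,t,v,x}
  W3: {q} {u}
  W4: {s} {u} {w}
  W12: {v,x}
  W14: {w}
  W23: {q}
  W34: {u}
C dims 9,4; δ0: rk 4, SNF 1^4
Ȟ^0: (9−4)−0=5 ⇒ Z^5
Ȟ^1: (4−0)−4=0 ⇒ 0
Ȟ^2: (0−0)−0=0 ⇒ 0

Ȟ^0 = Z^5, Ȟ^1 = 0, Ȟ^2 = 0


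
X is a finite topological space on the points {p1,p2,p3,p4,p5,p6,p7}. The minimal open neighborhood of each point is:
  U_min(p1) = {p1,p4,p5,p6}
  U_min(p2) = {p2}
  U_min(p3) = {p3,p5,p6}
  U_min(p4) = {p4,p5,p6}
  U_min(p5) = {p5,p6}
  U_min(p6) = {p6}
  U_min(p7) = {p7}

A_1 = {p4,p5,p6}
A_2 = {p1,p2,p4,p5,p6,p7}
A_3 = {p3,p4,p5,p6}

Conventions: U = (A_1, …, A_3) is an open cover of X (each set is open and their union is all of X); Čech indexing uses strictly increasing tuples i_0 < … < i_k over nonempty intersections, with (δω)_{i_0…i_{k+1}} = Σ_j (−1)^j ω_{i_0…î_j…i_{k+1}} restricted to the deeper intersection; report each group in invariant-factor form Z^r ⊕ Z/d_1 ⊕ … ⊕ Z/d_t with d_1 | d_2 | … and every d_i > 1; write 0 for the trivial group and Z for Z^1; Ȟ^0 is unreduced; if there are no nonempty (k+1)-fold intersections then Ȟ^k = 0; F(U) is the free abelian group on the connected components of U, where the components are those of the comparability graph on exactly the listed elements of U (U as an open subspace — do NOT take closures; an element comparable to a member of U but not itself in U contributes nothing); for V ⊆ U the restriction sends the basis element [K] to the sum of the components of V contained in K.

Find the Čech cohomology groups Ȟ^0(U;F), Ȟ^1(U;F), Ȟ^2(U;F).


cover nerve:
  A12={p4,p5,p6} A13={p4,p5,p6} A23={p4,p5,p6}
  A123={p4,p5,p6}
components per intersection:
  A1: {p4,p5,p6}
  A2: {p1,p4,p5,p6} {p2} {p7}
  A3: {p3,p4,p5,p6}
  A12: {p4,p5,p6}
  A13: {p4,p5,p6}
  A23: {p4,p5,p6}
  A123: {p4,p5,p6}
C dims 5,3,1; δ0: rk 2, SNF 1^2; δ1: rk 1, SNF 1^1
Ȟ^0: (5−2)−0=3 ⇒ Z^3
Ȟ^1: (3−1)−2=0 ⇒ 0
Ȟ^2: (1−0)−1=0 ⇒ 0

Ȟ^0 = Z^3; Ȟ^1 = 0; Ȟ^2 = 0


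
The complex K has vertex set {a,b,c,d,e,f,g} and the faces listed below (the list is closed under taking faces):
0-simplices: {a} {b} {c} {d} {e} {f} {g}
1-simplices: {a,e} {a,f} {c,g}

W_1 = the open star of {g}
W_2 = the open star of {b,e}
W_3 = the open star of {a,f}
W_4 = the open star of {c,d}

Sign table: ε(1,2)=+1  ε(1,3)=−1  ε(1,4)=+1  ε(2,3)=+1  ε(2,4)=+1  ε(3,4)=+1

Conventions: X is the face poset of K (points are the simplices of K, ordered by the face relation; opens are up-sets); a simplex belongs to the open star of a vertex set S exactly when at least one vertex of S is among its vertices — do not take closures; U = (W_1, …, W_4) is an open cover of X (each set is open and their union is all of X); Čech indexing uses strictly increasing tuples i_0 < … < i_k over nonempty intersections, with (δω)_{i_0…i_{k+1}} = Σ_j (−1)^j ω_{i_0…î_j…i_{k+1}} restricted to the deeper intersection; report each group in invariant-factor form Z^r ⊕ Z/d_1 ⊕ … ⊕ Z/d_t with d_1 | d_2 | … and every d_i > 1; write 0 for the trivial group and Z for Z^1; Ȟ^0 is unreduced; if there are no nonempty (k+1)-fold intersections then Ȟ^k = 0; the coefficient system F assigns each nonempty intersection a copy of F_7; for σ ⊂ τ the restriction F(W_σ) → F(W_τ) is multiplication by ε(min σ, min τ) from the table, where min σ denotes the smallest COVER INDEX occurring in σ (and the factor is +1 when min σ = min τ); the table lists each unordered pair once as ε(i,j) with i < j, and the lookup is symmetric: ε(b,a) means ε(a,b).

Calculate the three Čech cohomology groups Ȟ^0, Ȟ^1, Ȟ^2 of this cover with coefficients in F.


Ȟ^0 = Z/7 ⊕ Z/7,  Ȟ^1 = 0,  Ȟ^2 = 0

cover nerve:
  W1={{g},{c,g}} W2={{b},{e},{a,e}} W3={{a},{f},{a,e},{a,f}} W4={{c},{d},{c,g}}
  W14={{c,g}} W23={{a,e}}
C dims 4,2; δ0: rk_F7 2
Ȟ^0: (4−2)−0=2 ⇒ Z/7 ⊕ Z/7
Ȟ^1: (2−0)−2=0 ⇒ 0
Ȟ^2: (0−0)−0=0 ⇒ 0


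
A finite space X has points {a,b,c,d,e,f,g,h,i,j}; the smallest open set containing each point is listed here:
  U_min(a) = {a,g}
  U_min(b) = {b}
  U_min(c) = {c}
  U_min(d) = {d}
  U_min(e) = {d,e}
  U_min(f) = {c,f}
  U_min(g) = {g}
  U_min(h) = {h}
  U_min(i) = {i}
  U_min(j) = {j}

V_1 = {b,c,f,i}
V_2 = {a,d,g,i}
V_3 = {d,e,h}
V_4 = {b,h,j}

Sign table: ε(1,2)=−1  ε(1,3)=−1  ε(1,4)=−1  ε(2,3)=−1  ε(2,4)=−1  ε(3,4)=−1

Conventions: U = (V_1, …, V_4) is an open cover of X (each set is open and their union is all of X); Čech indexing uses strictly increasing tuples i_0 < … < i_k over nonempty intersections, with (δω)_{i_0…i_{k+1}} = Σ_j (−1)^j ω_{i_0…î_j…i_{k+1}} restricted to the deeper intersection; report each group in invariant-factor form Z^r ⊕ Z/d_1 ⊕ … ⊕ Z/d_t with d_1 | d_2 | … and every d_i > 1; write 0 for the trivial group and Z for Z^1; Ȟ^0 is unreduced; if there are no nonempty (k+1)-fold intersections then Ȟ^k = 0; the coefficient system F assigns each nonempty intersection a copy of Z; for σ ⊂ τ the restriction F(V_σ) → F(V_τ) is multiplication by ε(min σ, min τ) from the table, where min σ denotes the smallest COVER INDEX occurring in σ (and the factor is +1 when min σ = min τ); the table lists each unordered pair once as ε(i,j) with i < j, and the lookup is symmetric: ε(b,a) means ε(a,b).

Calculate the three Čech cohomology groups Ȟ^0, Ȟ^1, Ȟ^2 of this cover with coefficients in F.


cover nerve:
  V12={i} V14={b} V23={d} V34={h}
C dims 4,4; δ0: rk 3, SNF 1^3
Ȟ^0: (4−3)−0=1 ⇒ Z
Ȟ^1: (4−0)−3=1 ⇒ Z
Ȟ^2: (0−0)−0=0 ⇒ 0

Ȟ^0 = Z; Ȟ^1 = Z; Ȟ^2 = 0


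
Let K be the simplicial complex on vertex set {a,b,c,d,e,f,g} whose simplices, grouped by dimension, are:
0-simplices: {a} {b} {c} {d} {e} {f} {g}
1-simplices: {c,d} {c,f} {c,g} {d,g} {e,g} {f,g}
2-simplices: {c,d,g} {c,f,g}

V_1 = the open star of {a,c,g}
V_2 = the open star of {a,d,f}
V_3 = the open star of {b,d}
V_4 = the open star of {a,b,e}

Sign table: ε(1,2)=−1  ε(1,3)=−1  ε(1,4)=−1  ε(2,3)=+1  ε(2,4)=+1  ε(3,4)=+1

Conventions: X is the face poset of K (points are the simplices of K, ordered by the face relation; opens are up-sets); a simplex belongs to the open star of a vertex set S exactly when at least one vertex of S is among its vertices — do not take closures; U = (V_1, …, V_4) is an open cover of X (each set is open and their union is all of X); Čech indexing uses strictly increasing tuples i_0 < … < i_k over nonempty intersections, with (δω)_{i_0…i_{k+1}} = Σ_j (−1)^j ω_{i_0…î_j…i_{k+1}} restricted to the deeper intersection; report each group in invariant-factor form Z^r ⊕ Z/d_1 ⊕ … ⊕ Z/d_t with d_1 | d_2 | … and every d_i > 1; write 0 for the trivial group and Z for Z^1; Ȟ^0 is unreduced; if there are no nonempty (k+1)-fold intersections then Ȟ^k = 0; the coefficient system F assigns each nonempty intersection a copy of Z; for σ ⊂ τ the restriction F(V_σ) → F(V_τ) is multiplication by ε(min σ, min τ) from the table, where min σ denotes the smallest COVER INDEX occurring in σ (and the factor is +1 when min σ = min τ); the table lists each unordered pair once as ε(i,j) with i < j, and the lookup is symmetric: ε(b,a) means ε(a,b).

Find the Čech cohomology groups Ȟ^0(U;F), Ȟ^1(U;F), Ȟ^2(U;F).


Ȟ^0 = Z,  Ȟ^1 = Z,  Ȟ^2 = 0

nerve simplices:
  V1={{a},{c},{g},{c,d},{c,f},{c,g},{d,g},{e,g},{f,g},{c,d,g},{c,f,g}} V2={{a},{d},{f},{c,d},{c,f},{d,g},{f,g},{c,d,g},{c,f,g}} V3={{b},{d},{c,d},{d,g},{c,d,g}} V4={{a},{b},{e},{e,g}}
  V12={{a},{c,d},{c,f},{d,g},{f,g},{c,d,g},{c,f,g}} V13={{c,d},{d,g},{c,d,g}} V14={{a},{e,g}} V23={{d},{c,d},{d,g},{c,d,g}} V24={{a}} V34={{b}}
  V123={{c,d},{d,g},{c,d,g}} V124={{a}}
C dims 4,6,2; δ0: rk 3, SNF 1^3; δ1: rk 2, SNF 1^2
degree 0: 4−3−0 = 1 → Ȟ^0 ≅ Z
degree 1: 6−2−3 = 1 → Ȟ^1 ≅ Z
degree 2: 2−0−2 = 0 → Ȟ^2 ≅ 0


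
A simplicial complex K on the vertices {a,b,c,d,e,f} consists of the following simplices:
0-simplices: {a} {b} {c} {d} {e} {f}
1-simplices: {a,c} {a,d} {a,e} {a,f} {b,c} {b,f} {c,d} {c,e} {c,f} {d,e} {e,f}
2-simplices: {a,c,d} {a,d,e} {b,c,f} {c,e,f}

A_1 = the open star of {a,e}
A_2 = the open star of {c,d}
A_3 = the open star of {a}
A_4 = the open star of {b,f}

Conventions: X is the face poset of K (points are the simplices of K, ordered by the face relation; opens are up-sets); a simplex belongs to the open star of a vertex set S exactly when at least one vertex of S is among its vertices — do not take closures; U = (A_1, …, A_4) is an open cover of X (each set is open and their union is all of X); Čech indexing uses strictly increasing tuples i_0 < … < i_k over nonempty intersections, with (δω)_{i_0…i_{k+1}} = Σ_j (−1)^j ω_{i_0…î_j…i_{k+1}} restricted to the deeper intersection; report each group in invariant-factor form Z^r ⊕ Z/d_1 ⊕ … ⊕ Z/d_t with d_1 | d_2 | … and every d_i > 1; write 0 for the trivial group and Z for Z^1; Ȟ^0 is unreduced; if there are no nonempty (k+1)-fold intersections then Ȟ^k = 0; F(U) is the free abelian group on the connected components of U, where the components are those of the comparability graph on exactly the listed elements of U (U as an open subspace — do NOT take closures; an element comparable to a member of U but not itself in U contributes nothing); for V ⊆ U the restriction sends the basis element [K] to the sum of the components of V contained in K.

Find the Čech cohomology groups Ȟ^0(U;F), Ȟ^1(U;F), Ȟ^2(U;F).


Ȟ^0(U;F) ≅ Z, Ȟ^1(U;F) ≅ Z^2, Ȟ^2(U;F) ≅ 0

intersection data:
  A1={{a},{e},{a,c},{a,d},{a,e},{a,f},{c,e},{d,e},{e,f},{a,c,d},{a,d,e},{c,e,f}} A2={{c},{d},{a,c},{a,d},{b,c},{c,d},{c,e},{c,f},{d,e},{a,c,d},{a,d,e},{b,c,f},{c,e,f}} A3={{a},{a,c},{a,d},{a,e},{a,f},{a,c,d},{a,d,e}} A4={{b},{f},{a,f},{b,c},{b,f},{c,f},{e,f},{b,c,f},{c,e,f}}
  A12={{a,c},{a,d},{c,e},{d,e},{a,c,d},{a,d,e},{c,e,f}} A13={{a},{a,c},{a,d},{a,e},{a,f},{a,c,d},{a,d,e}} A14={{a,f},{e,f},{c,e,f}} A23={{a,c},{a,d},{a,c,d},{a,d,e}} A24={{b,c},{c,f},{b,c,f},{c,e,f}} A34={{a,f}}
  A123={{a,c},{a,d},{a,c,d},{a,d,e}} A124={{c,e,f}} A134={{a,f}}
components per intersection:
  A1: {{a},{e},{a,c},{a,d},{a,e},{a,f},{c,e},{d,e},{e,f},{a,c,d},{a,d,e},{c,e,f}}
  A2: {{c},{d},{a,c},{a,d},{b,c},{c,d},{c,e},{c,f},{d,e},{a,c,d},{a,d,e},{b,c,f},{c,e,f}}
  A3: {{a},{a,c},{a,d},{a,e},{a,f},{a,c,d},{a,d,e}}
  A4: {{b},{f},{a,f},{b,c},{b,f},{c,f},{e,f},{b,c,f},{c,e,f}}
  A12: {{a,c},{a,d},{d,e},{a,c,d},{a,d,e}} {{c,e},{c,e,f}}
  A13: {{a},{a,c},{a,d},{a,e},{a,f},{a,c,d},{a,d,e}}
  A14: {{a,f}} {{e,f},{c,e,f}}
  A23: {{a,c},{a,d},{a,c,d},{a,d,e}}
  A24: {{b,c},{c,f},{b,c,f},{c,e,f}}
  A34: {{a,f}}
  A123: {{a,c},{a,d},{a,c,d},{a,d,e}}
  A124: {{c,e,f}}
  A134: {{a,f}}
C dims 4,8,3; δ0: rk 3, SNF 1^3; δ1: rk 3, SNF 1^3
Ȟ^0 = (4 − 3) − 0 = 1, so Ȟ^0 ≅ Z
Ȟ^1 = (8 − 3) − 3 = 2, so Ȟ^1 ≅ Z^2
Ȟ^2 = (3 − 0) − 3 = 0, so Ȟ^2 ≅ 0


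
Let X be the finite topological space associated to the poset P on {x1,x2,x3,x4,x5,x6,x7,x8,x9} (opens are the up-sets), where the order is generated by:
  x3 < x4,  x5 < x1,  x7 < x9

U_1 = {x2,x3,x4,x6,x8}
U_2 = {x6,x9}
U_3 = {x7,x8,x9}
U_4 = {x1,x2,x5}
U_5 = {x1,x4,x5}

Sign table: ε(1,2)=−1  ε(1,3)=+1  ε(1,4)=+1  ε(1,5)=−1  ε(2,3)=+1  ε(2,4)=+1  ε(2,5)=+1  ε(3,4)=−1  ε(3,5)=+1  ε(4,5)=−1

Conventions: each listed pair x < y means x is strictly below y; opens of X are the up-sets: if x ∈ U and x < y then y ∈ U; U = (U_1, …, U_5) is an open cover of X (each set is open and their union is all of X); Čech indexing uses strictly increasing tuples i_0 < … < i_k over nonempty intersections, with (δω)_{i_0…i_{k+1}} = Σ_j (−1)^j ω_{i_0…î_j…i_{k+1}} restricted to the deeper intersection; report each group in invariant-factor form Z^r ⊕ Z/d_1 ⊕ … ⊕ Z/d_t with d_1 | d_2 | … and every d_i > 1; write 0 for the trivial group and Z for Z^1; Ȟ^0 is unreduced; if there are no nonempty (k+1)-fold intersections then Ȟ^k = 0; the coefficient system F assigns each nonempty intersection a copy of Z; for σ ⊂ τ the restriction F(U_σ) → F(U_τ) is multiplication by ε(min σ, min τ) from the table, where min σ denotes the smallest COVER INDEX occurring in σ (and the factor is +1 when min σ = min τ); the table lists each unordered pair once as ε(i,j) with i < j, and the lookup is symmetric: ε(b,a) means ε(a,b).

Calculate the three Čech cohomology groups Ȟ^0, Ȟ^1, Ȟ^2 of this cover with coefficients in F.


Ȟ^0 ≅ 0, Ȟ^1 ≅ Z ⊕ Z/2 and Ȟ^2 ≅ 0

nerve simplices:
  U12={x6} U13={x8} U14={x2} U15={x4} U23={x9} U45={x1,x5}
C dims 5,6; δ0: rk 5, SNF 1^4·2
degree 0: 5−5−0 = 0 → Ȟ^0 ≅ 0
degree 1: 6−0−5 = 1 plus torsion [2] → Ȟ^1 ≅ Z ⊕ Z/2
degree 2: 0−0−0 = 0 → Ȟ^2 ≅ 0


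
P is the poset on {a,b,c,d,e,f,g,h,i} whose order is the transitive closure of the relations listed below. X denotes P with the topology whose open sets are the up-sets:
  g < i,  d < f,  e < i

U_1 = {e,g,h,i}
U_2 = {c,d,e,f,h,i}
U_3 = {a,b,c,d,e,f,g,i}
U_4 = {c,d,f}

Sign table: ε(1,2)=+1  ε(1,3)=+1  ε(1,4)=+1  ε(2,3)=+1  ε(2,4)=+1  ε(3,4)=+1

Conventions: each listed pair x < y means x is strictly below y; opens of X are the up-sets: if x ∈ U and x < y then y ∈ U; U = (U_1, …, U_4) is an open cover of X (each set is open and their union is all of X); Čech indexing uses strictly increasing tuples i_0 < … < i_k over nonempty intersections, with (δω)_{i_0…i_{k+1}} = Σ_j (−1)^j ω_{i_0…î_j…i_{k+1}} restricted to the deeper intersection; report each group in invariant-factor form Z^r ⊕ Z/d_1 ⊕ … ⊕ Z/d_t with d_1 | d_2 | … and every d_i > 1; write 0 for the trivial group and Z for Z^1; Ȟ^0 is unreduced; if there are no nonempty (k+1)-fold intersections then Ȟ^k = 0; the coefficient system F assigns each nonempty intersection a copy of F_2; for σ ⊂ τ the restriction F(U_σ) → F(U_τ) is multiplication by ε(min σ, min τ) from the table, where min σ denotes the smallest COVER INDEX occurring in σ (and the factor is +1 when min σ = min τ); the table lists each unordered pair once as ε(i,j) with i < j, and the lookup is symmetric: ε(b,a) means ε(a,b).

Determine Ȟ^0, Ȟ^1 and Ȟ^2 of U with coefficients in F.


Ȟ^0 ≅ Z/2, Ȟ^1 ≅ 0, Ȟ^2 ≅ 0

nerve of the cover:
  U12={e,h,i} U13={e,g,i} U23={c,d,e,f,i} U24={c,d,f} U34={c,d,f}
  U123={e,i} U234={c,d,f}
C dims 4,5,2; δ0: rk_F2 3; δ1: rk_F2 2
Ȟ^0 = (4 − 3) − 0 = 1, so Ȟ^0 ≅ Z/2
Ȟ^1 = (5 − 2) − 3 = 0, so Ȟ^1 ≅ 0
Ȟ^2 = (2 − 0) − 2 = 0, so Ȟ^2 ≅ 0


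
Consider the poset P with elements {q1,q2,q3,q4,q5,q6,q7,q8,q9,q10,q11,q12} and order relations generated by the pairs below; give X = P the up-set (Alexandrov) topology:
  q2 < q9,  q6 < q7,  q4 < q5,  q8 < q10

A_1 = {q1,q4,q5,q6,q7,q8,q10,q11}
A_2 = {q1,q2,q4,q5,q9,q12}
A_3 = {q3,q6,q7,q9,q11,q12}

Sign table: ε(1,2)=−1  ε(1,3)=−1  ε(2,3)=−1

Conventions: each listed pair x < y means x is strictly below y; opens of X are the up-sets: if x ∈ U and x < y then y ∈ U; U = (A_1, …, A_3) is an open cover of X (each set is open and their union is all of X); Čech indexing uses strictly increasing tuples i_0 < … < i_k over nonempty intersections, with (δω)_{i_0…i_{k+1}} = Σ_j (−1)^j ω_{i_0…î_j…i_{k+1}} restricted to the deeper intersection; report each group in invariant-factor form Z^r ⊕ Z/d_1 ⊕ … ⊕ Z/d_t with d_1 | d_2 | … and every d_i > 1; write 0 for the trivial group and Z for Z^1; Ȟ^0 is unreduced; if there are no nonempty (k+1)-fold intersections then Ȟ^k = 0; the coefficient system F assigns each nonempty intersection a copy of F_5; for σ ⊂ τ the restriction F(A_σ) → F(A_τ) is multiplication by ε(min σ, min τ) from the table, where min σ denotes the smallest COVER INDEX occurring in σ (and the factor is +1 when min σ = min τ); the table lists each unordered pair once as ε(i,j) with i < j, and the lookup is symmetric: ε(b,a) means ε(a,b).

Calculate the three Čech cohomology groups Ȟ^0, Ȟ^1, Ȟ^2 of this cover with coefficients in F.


nonempty overlaps:
  A12={q1,q4,q5} A13={q6,q7,q11} A23={q9,q12}
C dims 3,3; δ0: rk_F5 3
degree 0: 3−3−0 = 0 → Ȟ^0 ≅ 0
degree 1: 3−0−3 = 0 → Ȟ^1 ≅ 0
degree 2: 0−0−0 = 0 → Ȟ^2 ≅ 0

Ȟ^0(U;F) ≅ 0, Ȟ^1(U;F) ≅ 0, Ȟ^2(U;F) ≅ 0


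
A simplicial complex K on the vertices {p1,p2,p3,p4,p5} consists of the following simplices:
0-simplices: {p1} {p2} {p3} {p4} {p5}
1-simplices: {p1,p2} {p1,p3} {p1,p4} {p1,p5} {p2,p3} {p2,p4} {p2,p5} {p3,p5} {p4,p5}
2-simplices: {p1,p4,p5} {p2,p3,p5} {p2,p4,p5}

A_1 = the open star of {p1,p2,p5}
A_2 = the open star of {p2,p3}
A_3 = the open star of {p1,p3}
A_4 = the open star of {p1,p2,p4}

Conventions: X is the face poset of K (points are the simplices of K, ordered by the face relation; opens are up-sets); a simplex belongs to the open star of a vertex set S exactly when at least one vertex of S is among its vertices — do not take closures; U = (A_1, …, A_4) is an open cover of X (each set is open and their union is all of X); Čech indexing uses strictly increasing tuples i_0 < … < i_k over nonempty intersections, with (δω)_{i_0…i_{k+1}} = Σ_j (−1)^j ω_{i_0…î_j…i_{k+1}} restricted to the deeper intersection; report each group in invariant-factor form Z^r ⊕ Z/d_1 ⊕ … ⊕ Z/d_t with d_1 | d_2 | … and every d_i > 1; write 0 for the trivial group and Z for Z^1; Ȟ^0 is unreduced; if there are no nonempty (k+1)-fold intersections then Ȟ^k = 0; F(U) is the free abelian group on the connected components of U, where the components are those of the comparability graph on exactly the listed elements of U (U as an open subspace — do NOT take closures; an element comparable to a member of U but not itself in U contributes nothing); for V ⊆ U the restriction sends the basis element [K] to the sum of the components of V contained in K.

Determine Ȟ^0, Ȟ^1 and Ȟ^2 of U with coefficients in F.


nerve of the cover:
  A1={{p1},{p2},{p5},{p1,p2},{p1,p3},{p1,p4},{p1,p5},{p2,p3},{p2,p4},{p2,p5},{p3,p5},{p4,p5},{p1,p4,p5},{p2,p3,p5},{p2,p4,p5}} A2={{p2},{p3},{p1,p2},{p1,p3},{p2,p3},{p2,p4},{p2,p5},{p3,p5},{p2,p3,p5},{p2,p4,p5}} A3={{p1},{p3},{p1,p2},{p1,p3},{p1,p4},{p1,p5},{p2,p3},{p3,p5},{p1,p4,p5},{p2,p3,p5}} A4={{p1},{p2},{p4},{p1,p2},{p1,p3},{p1,p4},{p1,p5},{p2,p3},{p2,p4},{p2,p5},{p4,p5},{p1,p4,p5},{p2,p3,p5},{p2,p4,p5}}
  A12={{p2},{p1,p2},{p1,p3},{p2,p3},{p2,p4},{p2,p5},{p3,p5},{p2,p3,p5},{p2,p4,p5}} A13={{p1},{p1,p2},{p1,p3},{p1,p4},{p1,p5},{p2,p3},{p3,p5},{p1,p4,p5},{p2,p3,p5}} A14={{p1},{p2},{p1,p2},{p1,p3},{p1,p4},{p1,p5},{p2,p3},{p2,p4},{p2,p5},{p4,p5},{p1,p4,p5},{p2,p3,p5},{p2,p4,p5}} A23={{p3},{p1,p2},{p1,p3},{p2,p3},{p3,p5},{p2,p3,p5}} A24={{p2},{p1,p2},{p1,p3},{p2,p3},{p2,p4},{p2,p5},{p2,p3,p5},{p2,p4,p5}} A34={{p1},{p1,p2},{p1,p3},{p1,p4},{p1,p5},{p2,p3},{p1,p4,p5},{p2,p3,p5}}
  A123={{p1,p2},{p1,p3},{p2,p3},{p3,p5},{p2,p3,p5}} A124={{p2},{p1,p2},{p1,p3},{p2,p3},{p2,p4},{p2,p5},{p2,p3,p5},{p2,p4,p5}} A134={{p1},{p1,p2},{p1,p3},{p1,p4},{p1,p5},{p2,p3},{p1,p4,p5},{p2,p3,p5}} A234={{p1,p2},{p1,p3},{p2,p3},{p2,p3,p5}}
  A1234={{p1,p2},{p1,p3},{p2,p3},{p2,p3,p5}}
components per intersection:
  A1: {{p1},{p2},{p5},{p1,p2},{p1,p3},{p1,p4},{p1,p5},{p2,p3},{p2,p4},{p2,p5},{p3,p5},{p4,p5},{p1,p4,p5},{p2,p3,p5},{p2,p4,p5}}
  A2: {{p2},{p3},{p1,p2},{p1,p3},{p2,p3},{p2,p4},{p2,p5},{p3,p5},{p2,p3,p5},{p2,p4,p5}}
  A3: {{p1},{p3},{p1,p2},{p1,p3},{p1,p4},{p1,p5},{p2,p3},{p3,p5},{p1,p4,p5},{p2,p3,p5}}
  A4: {{p1},{p2},{p4},{p1,p2},{p1,p3},{p1,p4},{p1,p5},{p2,p3},{p2,p4},{p2,p5},{p4,p5},{p1,p4,p5},{p2,p3,p5},{p2,p4,p5}}
  A12: {{p2},{p1,p2},{p2,p3},{p2,p4},{p2,p5},{p3,p5},{p2,p3,p5},{p2,p4,p5}} {{p1,p3}}
  A13: {{p1},{p1,p2},{p1,p3},{p1,p4},{p1,p5},{p1,p4,p5}} {{p2,p3},{p3,p5},{p2,p3,p5}}
  A14: {{p1},{p2},{p1,p2},{p1,p3},{p1,p4},{p1,p5},{p2,p3},{p2,p4},{p2,p5},{p4,p5},{p1,p4,p5},{p2,p3,p5},{p2,p4,p5}}
  A23: {{p3},{p1,p3},{p2,p3},{p3,p5},{p2,p3,p5}} {{p1,p2}}
  A24: {{p2},{p1,p2},{p2,p3},{p2,p4},{p2,p5},{p2,p3,p5},{p2,p4,p5}} {{p1,p3}}
  A34: {{p1},{p1,p2},{p1,p3},{p1,p4},{p1,p5},{p1,p4,p5}} {{p2,p3},{p2,p3,p5}}
  A123: {{p1,p2}} {{p1,p3}} {{p2,p3},{p3,p5},{p2,p3,p5}}
  A124: {{p2},{p1,p2},{p2,p3},{p2,p4},{p2,p5},{p2,p3,p5},{p2,p4,p5}} {{p1,p3}}
  A134: {{p1},{p1,p2},{p1,p3},{p1,p4},{p1,p5},{p1,p4,p5}} {{p2,p3},{p2,p3,p5}}
  A234: {{p1,p2}} {{p1,p3}} {{p2,p3},{p2,p3,p5}}
  A1234: {{p1,p2}} {{p1,p3}} {{p2,p3},{p2,p3,p5}}
C dims 4,11,10,3; δ0: rk 3, SNF 1^3; δ1: rk 7, SNF 1^7; δ2: rk 3, SNF 1^3
Ȟ^0 = (4 − 3) − 0 = 1, so Ȟ^0 ≅ Z
Ȟ^1 = (11 − 7) − 3 = 1, so Ȟ^1 ≅ Z
Ȟ^2 = (10 − 3) − 7 = 0, so Ȟ^2 ≅ 0

Ȟ^0 ≅ Z, Ȟ^1 ≅ Z and Ȟ^2 ≅ 0


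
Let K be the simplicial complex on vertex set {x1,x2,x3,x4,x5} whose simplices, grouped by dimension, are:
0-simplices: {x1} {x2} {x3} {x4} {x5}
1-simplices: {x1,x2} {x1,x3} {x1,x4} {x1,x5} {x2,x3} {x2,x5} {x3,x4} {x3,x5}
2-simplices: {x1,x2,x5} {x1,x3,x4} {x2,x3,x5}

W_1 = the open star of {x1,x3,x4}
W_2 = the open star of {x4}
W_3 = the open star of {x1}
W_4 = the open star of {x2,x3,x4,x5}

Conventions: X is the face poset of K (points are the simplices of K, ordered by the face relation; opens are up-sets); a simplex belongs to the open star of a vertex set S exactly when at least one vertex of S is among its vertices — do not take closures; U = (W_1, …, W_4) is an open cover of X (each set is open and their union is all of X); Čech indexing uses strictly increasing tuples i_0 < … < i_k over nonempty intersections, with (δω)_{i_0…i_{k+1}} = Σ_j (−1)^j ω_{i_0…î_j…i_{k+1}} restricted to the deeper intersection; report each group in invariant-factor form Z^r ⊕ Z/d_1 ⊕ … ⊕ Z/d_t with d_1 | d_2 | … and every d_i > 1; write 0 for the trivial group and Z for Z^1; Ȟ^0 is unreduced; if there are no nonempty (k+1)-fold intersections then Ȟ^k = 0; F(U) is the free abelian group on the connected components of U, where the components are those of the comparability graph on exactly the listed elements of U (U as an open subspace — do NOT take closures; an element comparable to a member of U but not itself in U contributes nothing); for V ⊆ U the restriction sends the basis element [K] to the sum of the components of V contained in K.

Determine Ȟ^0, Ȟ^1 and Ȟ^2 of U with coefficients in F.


cover nerve:
  W1={{x1},{x3},{x4},{x1,x2},{x1,x3},{x1,x4},{x1,x5},{x2,x3},{x3,x4},{x3,x5},{x1,x2,x5},{x1,x3,x4},{x2,x3,x5}} W2={{x4},{x1,x4},{x3,x4},{x1,x3,x4}} W3={{x1},{x1,x2},{x1,x3},{x1,x4},{x1,x5},{x1,x2,x5},{x1,x3,x4}} W4={{x2},{x3},{x4},{x5},{x1,x2},{x1,x3},{x1,x4},{x1,x5},{x2,x3},{x2,x5},{x3,x4},{x3,x5},{x1,x2,x5},{x1,x3,x4},{x2,x3,x5}}
  W12={{x4},{x1,x4},{x3,x4},{x1,x3,x4}} W13={{x1},{x1,x2},{x1,x3},{x1,x4},{x1,x5},{x1,x2,x5},{x1,x3,x4}} W14={{x3},{x4},{x1,x2},{x1,x3},{x1,x4},{x1,x5},{x2,x3},{x3,x4},{x3,x5},{x1,x2,x5},{x1,x3,x4},{x2,x3,x5}} W23={{x1,x4},{x1,x3,x4}} W24={{x4},{x1,x4},{x3,x4},{x1,x3,x4}} W34={{x1,x2},{x1,x3},{x1,x4},{x1,x5},{x1,x2,x5},{x1,x3,x4}}
  W123={{x1,x4},{x1,x3,x4}} W124={{x4},{x1,x4},{x3,x4},{x1,x3,x4}} W134={{x1,x2},{x1,x3},{x1,x4},{x1,x5},{x1,x2,x5},{x1,x3,x4}} W234={{x1,x4},{x1,x3,x4}}
  W1234={{x1,x4},{x1,x3,x4}}
components per intersection:
  W1: {{x1},{x3},{x4},{x1,x2},{x1,x3},{x1,x4},{x1,x5},{x2,x3},{x3,x4},{x3,x5},{x1,x2,x5},{x1,x3,x4},{x2,x3,x5}}
  W2: {{x4},{x1,x4},{x3,x4},{x1,x3,x4}}
  W3: {{x1},{x1,x2},{x1,x3},{x1,x4},{x1,x5},{x1,x2,x5},{x1,x3,x4}}
  W4: {{x2},{x3},{x4},{x5},{x1,x2},{x1,x3},{x1,x4},{x1,x5},{x2,x3},{x2,x5},{x3,x4},{x3,x5},{x1,x2,x5},{x1,x3,x4},{x2,x3,x5}}
  W12: {{x4},{x1,x4},{x3,x4},{x1,x3,x4}}
  W13: {{x1},{x1,x2},{x1,x3},{x1,x4},{x1,x5},{x1,x2,x5},{x1,x3,x4}}
  W14: {{x3},{x4},{x1,x3},{x1,x4},{x2,x3},{x3,x4},{x3,x5},{x1,x3,x4},{x2,x3,x5}} {{x1,x2},{x1,x5},{x1,x2,x5}}
  W23: {{x1,x4},{x1,x3,x4}}
  W24: {{x4},{x1,x4},{x3,x4},{x1,x3,x4}}
  W34: {{x1,x2},{x1,x5},{x1,x2,x5}} {{x1,x3},{x1,x4},{x1,x3,x4}}
  W123: {{x1,x4},{x1,x3,x4}}
  W124: {{x4},{x1,x4},{x3,x4},{x1,x3,x4}}
  W134: {{x1,x2},{x1,x5},{x1,x2,x5}} {{x1,x3},{x1,x4},{x1,x3,x4}}
  W234: {{x1,x4},{x1,x3,x4}}
  W1234: {{x1,x4},{x1,x3,x4}}
C dims 4,8,5,1; δ0: rk 3, SNF 1^3; δ1: rk 4, SNF 1^4; δ2: rk 1, SNF 1^1
Ȟ^0: (4−3)−0=1 ⇒ Z
Ȟ^1: (8−4)−3=1 ⇒ Z
Ȟ^2: (5−1)−4=0 ⇒ 0

Ȟ^0(U;F) ≅ Z, Ȟ^1(U;F) ≅ Z, Ȟ^2(U;F) ≅ 0


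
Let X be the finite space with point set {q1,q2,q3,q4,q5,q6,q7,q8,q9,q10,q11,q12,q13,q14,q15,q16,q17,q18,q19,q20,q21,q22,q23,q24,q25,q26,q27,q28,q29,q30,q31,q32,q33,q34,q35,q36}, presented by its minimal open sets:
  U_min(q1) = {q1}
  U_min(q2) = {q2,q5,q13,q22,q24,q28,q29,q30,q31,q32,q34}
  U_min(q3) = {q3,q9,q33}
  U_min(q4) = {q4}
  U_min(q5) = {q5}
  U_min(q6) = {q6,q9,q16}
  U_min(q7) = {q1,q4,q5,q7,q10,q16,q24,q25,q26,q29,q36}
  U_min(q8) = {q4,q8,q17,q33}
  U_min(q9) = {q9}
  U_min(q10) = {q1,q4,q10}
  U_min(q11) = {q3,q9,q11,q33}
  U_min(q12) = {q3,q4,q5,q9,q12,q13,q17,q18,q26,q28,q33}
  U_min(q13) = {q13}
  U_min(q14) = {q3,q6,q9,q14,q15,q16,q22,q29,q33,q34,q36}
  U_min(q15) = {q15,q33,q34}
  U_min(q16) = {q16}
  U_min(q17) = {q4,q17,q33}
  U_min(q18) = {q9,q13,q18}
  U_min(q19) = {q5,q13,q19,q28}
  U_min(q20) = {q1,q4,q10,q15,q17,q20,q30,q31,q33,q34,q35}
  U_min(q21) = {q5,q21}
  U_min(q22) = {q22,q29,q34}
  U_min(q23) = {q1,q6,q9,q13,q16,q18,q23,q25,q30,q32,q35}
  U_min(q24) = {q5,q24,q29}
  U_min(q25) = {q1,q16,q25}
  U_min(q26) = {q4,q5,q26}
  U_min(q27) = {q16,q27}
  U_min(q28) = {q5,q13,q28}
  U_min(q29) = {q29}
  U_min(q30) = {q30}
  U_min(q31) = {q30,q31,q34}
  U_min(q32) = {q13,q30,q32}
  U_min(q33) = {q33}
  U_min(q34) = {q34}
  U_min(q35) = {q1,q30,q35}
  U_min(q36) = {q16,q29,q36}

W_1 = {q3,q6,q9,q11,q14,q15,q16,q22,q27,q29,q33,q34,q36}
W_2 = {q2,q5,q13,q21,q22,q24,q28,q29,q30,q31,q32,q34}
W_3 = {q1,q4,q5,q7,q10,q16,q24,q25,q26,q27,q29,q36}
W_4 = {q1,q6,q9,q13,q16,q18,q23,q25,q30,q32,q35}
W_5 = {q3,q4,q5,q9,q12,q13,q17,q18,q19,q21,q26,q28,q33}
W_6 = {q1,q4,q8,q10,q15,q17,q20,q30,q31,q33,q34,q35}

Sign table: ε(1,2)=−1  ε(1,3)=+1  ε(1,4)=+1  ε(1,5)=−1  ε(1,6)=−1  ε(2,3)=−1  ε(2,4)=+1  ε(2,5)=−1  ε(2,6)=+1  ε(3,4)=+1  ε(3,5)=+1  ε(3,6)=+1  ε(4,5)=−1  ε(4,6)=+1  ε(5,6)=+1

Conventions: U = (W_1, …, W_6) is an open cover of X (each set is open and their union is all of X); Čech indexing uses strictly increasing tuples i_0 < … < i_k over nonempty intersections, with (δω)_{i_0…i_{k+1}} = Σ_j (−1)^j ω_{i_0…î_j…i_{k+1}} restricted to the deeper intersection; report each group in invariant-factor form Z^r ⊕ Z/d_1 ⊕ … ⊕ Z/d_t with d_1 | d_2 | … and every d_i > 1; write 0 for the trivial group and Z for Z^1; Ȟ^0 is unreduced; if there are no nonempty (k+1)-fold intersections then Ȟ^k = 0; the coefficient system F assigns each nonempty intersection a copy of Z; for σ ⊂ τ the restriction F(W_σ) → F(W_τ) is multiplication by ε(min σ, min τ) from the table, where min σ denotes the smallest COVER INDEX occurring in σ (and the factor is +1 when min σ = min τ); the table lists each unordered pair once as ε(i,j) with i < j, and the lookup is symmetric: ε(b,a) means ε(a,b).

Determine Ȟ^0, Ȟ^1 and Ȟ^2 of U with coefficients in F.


nerve simplices:
  W12={q22,q29,q34} W13={q16,q27,q29,q36} W14={q6,q9,q16} W15={q3,q9,q33} W16={q15,q33,q34} W23={q5,q24,q29} W24={q13,q30,q32} W25={q5,q13,q21,q28} W26={q30,q31,q34} W34={q1,q16,q25} W35={q4,q5,q26} W36={q1,q4,q10} W45={q9,q13,q18} W46={q1,q30,q35} W56={q4,q17,q33}
  W123={q29} W126={q34} W134={q16} W145={q9} W156={q33} W235={q5} W245={q13} W246={q30} W346={q1} W356={q4}
C dims 6,15,10; δ0: rk 6, SNF 1^5·2; δ1: rk 9, SNF 1^9
degree 0: 6−6−0 = 0 → Ȟ^0 ≅ 0
degree 1: 15−9−6 = 0 plus torsion [2] → Ȟ^1 ≅ Z/2
degree 2: 10−0−9 = 1 → Ȟ^2 ≅ Z

Ȟ^0 ≅ 0, Ȟ^1 ≅ Z/2, Ȟ^2 ≅ Z


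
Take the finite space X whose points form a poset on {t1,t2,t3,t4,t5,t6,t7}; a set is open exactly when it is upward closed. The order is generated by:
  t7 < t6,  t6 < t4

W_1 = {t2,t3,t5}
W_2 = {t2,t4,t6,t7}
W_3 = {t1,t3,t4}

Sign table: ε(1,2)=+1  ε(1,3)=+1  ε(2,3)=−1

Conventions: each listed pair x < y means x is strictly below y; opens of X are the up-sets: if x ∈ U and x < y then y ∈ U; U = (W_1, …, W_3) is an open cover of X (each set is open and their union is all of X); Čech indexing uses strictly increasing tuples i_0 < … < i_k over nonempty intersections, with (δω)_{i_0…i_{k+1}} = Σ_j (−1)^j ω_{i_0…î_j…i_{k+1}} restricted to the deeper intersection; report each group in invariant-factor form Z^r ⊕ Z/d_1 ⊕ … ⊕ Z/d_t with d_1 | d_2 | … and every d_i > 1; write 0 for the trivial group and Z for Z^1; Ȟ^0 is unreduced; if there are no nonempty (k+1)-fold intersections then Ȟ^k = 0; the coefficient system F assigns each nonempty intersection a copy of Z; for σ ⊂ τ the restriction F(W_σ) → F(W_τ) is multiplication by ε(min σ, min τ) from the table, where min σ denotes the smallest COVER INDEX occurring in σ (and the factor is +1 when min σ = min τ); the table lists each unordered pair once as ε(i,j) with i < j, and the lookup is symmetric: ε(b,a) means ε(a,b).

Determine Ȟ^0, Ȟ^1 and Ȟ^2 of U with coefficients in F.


nerve simplices:
  W12={t2} W13={t3} W23={t4}
C dims 3,3; δ0: rk 3, SNF 1^2·2
degree 0: 3−3−0 = 0 → Ȟ^0 ≅ 0
degree 1: 3−0−3 = 0 plus torsion [2] → Ȟ^1 ≅ Z/2
degree 2: 0−0−0 = 0 → Ȟ^2 ≅ 0

Ȟ^0 = 0, Ȟ^1 = Z/2, Ȟ^2 = 0


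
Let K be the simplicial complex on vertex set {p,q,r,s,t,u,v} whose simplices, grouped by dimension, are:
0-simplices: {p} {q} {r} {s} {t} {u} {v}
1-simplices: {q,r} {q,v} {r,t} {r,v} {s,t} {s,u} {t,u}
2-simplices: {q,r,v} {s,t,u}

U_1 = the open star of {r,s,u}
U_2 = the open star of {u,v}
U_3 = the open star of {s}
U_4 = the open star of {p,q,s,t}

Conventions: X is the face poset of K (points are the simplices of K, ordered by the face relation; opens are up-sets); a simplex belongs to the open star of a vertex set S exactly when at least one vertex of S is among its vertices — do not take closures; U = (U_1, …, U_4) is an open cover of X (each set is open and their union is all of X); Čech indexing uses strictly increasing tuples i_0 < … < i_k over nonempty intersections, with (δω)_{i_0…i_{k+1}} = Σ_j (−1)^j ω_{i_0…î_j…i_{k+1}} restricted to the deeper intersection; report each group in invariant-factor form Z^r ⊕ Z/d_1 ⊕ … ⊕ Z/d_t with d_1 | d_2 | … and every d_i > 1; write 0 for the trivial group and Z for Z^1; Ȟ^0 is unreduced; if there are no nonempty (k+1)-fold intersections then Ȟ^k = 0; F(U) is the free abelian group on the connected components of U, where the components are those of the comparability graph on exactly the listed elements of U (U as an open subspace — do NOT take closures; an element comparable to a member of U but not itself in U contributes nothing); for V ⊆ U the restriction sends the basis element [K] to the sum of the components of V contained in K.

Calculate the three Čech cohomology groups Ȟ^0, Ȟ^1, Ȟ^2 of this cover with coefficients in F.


nonempty intersections:
  U1={{r},{s},{u},{q,r},{r,t},{r,v},{s,t},{s,u},{t,u},{q,r,v},{s,t,u}} U2={{u},{v},{q,v},{r,v},{s,u},{t,u},{q,r,v},{s,t,u}} U3={{s},{s,t},{s,u},{s,t,u}} U4={{p},{q},{s},{t},{q,r},{q,v},{r,t},{s,t},{s,u},{t,u},{q,r,v},{s,t,u}}
  U12={{u},{r,v},{s,u},{t,u},{q,r,v},{s,t,u}} U13={{s},{s,t},{s,u},{s,t,u}} U14={{s},{q,r},{r,t},{s,t},{s,u},{t,u},{q,r,v},{s,t,u}} U23={{s,u},{s,t,u}} U24={{q,v},{s,u},{t,u},{q,r,v},{s,t,u}} U34={{s},{s,t},{s,u},{s,t,u}}
  U123={{s,u},{s,t,u}} U124={{s,u},{t,u},{q,r,v},{s,t,u}} U134={{s},{s,t},{s,u},{s,t,u}} U234={{s,u},{s,t,u}}
  U1234={{s,u},{s,t,u}}
components per intersection:
  U1: {{r},{q,r},{r,t},{r,v},{q,r,v}} {{s},{u},{s,t},{s,u},{t,u},{s,t,u}}
  U2: {{u},{s,u},{t,u},{s,t,u}} {{v},{q,v},{r,v},{q,r,v}}
  U3: {{s},{s,t},{s,u},{s,t,u}}
  U4: {{p}} {{q},{q,r},{q,v},{q,r,v}} {{s},{t},{r,t},{s,t},{s,u},{t,u},{s,t,u}}
  U12: {{u},{s,u},{t,u},{s,t,u}} {{r,v},{q,r,v}}
  U13: {{s},{s,t},{s,u},{s,t,u}}
  U14: {{s},{s,t},{s,u},{t,u},{s,t,u}} {{q,r},{q,r,v}} {{r,t}}
  U23: {{s,u},{s,t,u}}
  U24: {{q,v},{q,r,v}} {{s,u},{t,u},{s,t,u}}
  U34: {{s},{s,t},{s,u},{s,t,u}}
  U123: {{s,u},{s,t,u}}
  U124: {{s,u},{t,u},{s,t,u}} {{q,r,v}}
  U134: {{s},{s,t},{s,u},{s,t,u}}
  U234: {{s,u},{s,t,u}}
  U1234: {{s,u},{s,t,u}}
C dims 8,10,5,1; δ0: rk 6, SNF 1^6; δ1: rk 4, SNF 1^4; δ2: rk 1, SNF 1^1
Ȟ^0: (8−6)−0=2 ⇒ Z^2
Ȟ^1: (10−4)−6=0 ⇒ 0
Ȟ^2: (5−1)−4=0 ⇒ 0

Ȟ^0 ≅ Z^2, Ȟ^1 ≅ 0 and Ȟ^2 ≅ 0
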